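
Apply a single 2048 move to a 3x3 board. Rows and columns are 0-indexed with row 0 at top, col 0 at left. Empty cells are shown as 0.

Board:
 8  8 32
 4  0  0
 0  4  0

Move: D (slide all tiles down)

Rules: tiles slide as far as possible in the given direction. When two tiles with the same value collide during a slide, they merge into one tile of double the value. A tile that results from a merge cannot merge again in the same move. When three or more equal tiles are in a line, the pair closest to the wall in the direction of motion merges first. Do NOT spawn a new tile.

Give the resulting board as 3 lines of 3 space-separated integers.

Answer:  0  0  0
 8  8  0
 4  4 32

Derivation:
Slide down:
col 0: [8, 4, 0] -> [0, 8, 4]
col 1: [8, 0, 4] -> [0, 8, 4]
col 2: [32, 0, 0] -> [0, 0, 32]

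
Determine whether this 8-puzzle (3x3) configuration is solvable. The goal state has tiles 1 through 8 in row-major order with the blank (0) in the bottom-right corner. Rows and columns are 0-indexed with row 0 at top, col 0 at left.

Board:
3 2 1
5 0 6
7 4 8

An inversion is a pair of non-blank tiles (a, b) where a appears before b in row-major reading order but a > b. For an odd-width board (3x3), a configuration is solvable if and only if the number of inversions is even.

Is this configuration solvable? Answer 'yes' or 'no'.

Answer: yes

Derivation:
Inversions (pairs i<j in row-major order where tile[i] > tile[j] > 0): 6
6 is even, so the puzzle is solvable.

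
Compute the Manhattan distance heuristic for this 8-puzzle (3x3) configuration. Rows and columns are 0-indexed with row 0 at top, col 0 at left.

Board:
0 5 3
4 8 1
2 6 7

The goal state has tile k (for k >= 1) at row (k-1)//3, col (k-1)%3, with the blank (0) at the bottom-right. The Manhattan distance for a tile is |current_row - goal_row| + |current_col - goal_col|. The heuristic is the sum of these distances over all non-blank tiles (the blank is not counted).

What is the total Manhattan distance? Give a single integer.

Answer: 12

Derivation:
Tile 5: (0,1)->(1,1) = 1
Tile 3: (0,2)->(0,2) = 0
Tile 4: (1,0)->(1,0) = 0
Tile 8: (1,1)->(2,1) = 1
Tile 1: (1,2)->(0,0) = 3
Tile 2: (2,0)->(0,1) = 3
Tile 6: (2,1)->(1,2) = 2
Tile 7: (2,2)->(2,0) = 2
Sum: 1 + 0 + 0 + 1 + 3 + 3 + 2 + 2 = 12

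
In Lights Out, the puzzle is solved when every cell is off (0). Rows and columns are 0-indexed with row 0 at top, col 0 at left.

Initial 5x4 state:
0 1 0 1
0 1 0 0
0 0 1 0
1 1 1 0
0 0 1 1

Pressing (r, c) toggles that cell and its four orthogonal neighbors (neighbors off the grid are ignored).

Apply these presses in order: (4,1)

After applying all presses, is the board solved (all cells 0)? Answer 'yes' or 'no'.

Answer: no

Derivation:
After press 1 at (4,1):
0 1 0 1
0 1 0 0
0 0 1 0
1 0 1 0
1 1 0 1

Lights still on: 9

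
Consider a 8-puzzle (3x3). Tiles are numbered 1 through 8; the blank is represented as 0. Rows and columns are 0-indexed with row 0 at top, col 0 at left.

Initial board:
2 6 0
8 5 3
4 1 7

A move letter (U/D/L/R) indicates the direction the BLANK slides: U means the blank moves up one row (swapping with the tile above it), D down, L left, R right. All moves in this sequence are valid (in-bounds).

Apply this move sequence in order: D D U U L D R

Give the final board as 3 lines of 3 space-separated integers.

Answer: 2 5 6
8 3 0
4 1 7

Derivation:
After move 1 (D):
2 6 3
8 5 0
4 1 7

After move 2 (D):
2 6 3
8 5 7
4 1 0

After move 3 (U):
2 6 3
8 5 0
4 1 7

After move 4 (U):
2 6 0
8 5 3
4 1 7

After move 5 (L):
2 0 6
8 5 3
4 1 7

After move 6 (D):
2 5 6
8 0 3
4 1 7

After move 7 (R):
2 5 6
8 3 0
4 1 7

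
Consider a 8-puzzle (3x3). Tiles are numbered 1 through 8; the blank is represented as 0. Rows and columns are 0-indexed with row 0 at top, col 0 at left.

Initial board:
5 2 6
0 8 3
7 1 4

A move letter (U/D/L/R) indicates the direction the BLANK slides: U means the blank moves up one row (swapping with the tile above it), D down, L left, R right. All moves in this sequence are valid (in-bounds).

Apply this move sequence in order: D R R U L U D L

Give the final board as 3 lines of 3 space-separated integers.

Answer: 5 2 6
0 7 8
1 4 3

Derivation:
After move 1 (D):
5 2 6
7 8 3
0 1 4

After move 2 (R):
5 2 6
7 8 3
1 0 4

After move 3 (R):
5 2 6
7 8 3
1 4 0

After move 4 (U):
5 2 6
7 8 0
1 4 3

After move 5 (L):
5 2 6
7 0 8
1 4 3

After move 6 (U):
5 0 6
7 2 8
1 4 3

After move 7 (D):
5 2 6
7 0 8
1 4 3

After move 8 (L):
5 2 6
0 7 8
1 4 3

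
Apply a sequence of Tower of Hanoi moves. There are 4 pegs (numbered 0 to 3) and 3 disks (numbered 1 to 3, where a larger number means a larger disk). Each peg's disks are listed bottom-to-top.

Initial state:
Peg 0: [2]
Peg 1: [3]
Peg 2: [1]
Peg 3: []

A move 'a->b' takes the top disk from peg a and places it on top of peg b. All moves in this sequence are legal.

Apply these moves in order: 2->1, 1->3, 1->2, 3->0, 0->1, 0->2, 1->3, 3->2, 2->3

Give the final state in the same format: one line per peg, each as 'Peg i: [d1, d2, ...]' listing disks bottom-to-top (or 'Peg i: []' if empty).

Answer: Peg 0: []
Peg 1: []
Peg 2: [3, 2]
Peg 3: [1]

Derivation:
After move 1 (2->1):
Peg 0: [2]
Peg 1: [3, 1]
Peg 2: []
Peg 3: []

After move 2 (1->3):
Peg 0: [2]
Peg 1: [3]
Peg 2: []
Peg 3: [1]

After move 3 (1->2):
Peg 0: [2]
Peg 1: []
Peg 2: [3]
Peg 3: [1]

After move 4 (3->0):
Peg 0: [2, 1]
Peg 1: []
Peg 2: [3]
Peg 3: []

After move 5 (0->1):
Peg 0: [2]
Peg 1: [1]
Peg 2: [3]
Peg 3: []

After move 6 (0->2):
Peg 0: []
Peg 1: [1]
Peg 2: [3, 2]
Peg 3: []

After move 7 (1->3):
Peg 0: []
Peg 1: []
Peg 2: [3, 2]
Peg 3: [1]

After move 8 (3->2):
Peg 0: []
Peg 1: []
Peg 2: [3, 2, 1]
Peg 3: []

After move 9 (2->3):
Peg 0: []
Peg 1: []
Peg 2: [3, 2]
Peg 3: [1]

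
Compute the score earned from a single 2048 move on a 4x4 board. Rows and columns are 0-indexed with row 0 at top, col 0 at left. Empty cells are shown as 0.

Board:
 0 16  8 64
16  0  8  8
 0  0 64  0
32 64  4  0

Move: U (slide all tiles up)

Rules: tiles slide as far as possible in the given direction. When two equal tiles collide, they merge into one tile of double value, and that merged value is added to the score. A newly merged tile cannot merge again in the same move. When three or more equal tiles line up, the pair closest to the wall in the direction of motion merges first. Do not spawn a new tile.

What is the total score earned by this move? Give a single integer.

Answer: 16

Derivation:
Slide up:
col 0: [0, 16, 0, 32] -> [16, 32, 0, 0]  score +0 (running 0)
col 1: [16, 0, 0, 64] -> [16, 64, 0, 0]  score +0 (running 0)
col 2: [8, 8, 64, 4] -> [16, 64, 4, 0]  score +16 (running 16)
col 3: [64, 8, 0, 0] -> [64, 8, 0, 0]  score +0 (running 16)
Board after move:
16 16 16 64
32 64 64  8
 0  0  4  0
 0  0  0  0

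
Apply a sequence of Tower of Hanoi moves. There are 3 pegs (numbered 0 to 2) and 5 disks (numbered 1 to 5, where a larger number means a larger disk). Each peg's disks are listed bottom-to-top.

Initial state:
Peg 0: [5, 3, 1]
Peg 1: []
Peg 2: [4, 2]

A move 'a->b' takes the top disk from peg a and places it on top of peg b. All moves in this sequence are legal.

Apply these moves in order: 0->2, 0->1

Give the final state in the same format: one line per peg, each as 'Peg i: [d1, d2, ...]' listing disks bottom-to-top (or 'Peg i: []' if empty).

Answer: Peg 0: [5]
Peg 1: [3]
Peg 2: [4, 2, 1]

Derivation:
After move 1 (0->2):
Peg 0: [5, 3]
Peg 1: []
Peg 2: [4, 2, 1]

After move 2 (0->1):
Peg 0: [5]
Peg 1: [3]
Peg 2: [4, 2, 1]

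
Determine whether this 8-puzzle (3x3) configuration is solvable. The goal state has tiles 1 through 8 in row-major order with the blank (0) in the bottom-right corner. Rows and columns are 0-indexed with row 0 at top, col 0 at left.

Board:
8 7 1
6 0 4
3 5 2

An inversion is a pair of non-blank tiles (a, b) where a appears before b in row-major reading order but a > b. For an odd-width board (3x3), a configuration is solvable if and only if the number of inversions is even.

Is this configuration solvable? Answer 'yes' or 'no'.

Inversions (pairs i<j in row-major order where tile[i] > tile[j] > 0): 21
21 is odd, so the puzzle is not solvable.

Answer: no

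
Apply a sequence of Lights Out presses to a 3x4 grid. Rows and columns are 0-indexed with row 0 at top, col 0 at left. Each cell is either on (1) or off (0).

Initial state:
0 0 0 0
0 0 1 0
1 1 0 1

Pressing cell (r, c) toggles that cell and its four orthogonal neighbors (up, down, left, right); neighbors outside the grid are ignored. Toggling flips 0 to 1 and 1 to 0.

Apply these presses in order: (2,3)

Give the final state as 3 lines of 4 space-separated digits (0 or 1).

After press 1 at (2,3):
0 0 0 0
0 0 1 1
1 1 1 0

Answer: 0 0 0 0
0 0 1 1
1 1 1 0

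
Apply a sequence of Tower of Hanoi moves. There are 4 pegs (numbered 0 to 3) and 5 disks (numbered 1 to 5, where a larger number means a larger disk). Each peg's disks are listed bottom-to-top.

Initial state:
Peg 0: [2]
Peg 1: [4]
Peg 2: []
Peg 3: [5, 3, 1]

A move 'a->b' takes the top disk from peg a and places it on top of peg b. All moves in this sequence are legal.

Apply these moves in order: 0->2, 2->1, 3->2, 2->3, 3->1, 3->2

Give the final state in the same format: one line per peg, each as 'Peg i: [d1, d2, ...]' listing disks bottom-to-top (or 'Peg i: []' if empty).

Answer: Peg 0: []
Peg 1: [4, 2, 1]
Peg 2: [3]
Peg 3: [5]

Derivation:
After move 1 (0->2):
Peg 0: []
Peg 1: [4]
Peg 2: [2]
Peg 3: [5, 3, 1]

After move 2 (2->1):
Peg 0: []
Peg 1: [4, 2]
Peg 2: []
Peg 3: [5, 3, 1]

After move 3 (3->2):
Peg 0: []
Peg 1: [4, 2]
Peg 2: [1]
Peg 3: [5, 3]

After move 4 (2->3):
Peg 0: []
Peg 1: [4, 2]
Peg 2: []
Peg 3: [5, 3, 1]

After move 5 (3->1):
Peg 0: []
Peg 1: [4, 2, 1]
Peg 2: []
Peg 3: [5, 3]

After move 6 (3->2):
Peg 0: []
Peg 1: [4, 2, 1]
Peg 2: [3]
Peg 3: [5]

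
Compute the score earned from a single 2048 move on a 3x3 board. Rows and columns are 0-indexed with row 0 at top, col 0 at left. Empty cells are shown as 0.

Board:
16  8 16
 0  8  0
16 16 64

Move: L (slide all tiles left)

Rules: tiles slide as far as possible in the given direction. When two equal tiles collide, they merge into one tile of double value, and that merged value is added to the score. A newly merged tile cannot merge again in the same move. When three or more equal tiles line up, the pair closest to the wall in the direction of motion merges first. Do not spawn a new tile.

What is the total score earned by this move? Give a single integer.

Answer: 32

Derivation:
Slide left:
row 0: [16, 8, 16] -> [16, 8, 16]  score +0 (running 0)
row 1: [0, 8, 0] -> [8, 0, 0]  score +0 (running 0)
row 2: [16, 16, 64] -> [32, 64, 0]  score +32 (running 32)
Board after move:
16  8 16
 8  0  0
32 64  0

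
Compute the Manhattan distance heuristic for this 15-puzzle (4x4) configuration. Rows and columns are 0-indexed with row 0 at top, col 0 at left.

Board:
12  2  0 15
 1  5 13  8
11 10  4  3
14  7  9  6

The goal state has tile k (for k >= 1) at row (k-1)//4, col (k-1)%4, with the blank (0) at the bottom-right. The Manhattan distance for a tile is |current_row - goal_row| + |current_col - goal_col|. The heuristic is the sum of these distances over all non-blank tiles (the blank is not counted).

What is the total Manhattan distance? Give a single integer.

Tile 12: (0,0)->(2,3) = 5
Tile 2: (0,1)->(0,1) = 0
Tile 15: (0,3)->(3,2) = 4
Tile 1: (1,0)->(0,0) = 1
Tile 5: (1,1)->(1,0) = 1
Tile 13: (1,2)->(3,0) = 4
Tile 8: (1,3)->(1,3) = 0
Tile 11: (2,0)->(2,2) = 2
Tile 10: (2,1)->(2,1) = 0
Tile 4: (2,2)->(0,3) = 3
Tile 3: (2,3)->(0,2) = 3
Tile 14: (3,0)->(3,1) = 1
Tile 7: (3,1)->(1,2) = 3
Tile 9: (3,2)->(2,0) = 3
Tile 6: (3,3)->(1,1) = 4
Sum: 5 + 0 + 4 + 1 + 1 + 4 + 0 + 2 + 0 + 3 + 3 + 1 + 3 + 3 + 4 = 34

Answer: 34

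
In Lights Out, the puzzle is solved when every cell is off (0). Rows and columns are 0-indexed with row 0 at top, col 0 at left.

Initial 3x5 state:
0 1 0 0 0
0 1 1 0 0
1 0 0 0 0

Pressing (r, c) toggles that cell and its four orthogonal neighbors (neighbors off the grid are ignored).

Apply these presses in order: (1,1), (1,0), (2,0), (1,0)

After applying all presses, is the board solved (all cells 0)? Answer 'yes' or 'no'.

After press 1 at (1,1):
0 0 0 0 0
1 0 0 0 0
1 1 0 0 0

After press 2 at (1,0):
1 0 0 0 0
0 1 0 0 0
0 1 0 0 0

After press 3 at (2,0):
1 0 0 0 0
1 1 0 0 0
1 0 0 0 0

After press 4 at (1,0):
0 0 0 0 0
0 0 0 0 0
0 0 0 0 0

Lights still on: 0

Answer: yes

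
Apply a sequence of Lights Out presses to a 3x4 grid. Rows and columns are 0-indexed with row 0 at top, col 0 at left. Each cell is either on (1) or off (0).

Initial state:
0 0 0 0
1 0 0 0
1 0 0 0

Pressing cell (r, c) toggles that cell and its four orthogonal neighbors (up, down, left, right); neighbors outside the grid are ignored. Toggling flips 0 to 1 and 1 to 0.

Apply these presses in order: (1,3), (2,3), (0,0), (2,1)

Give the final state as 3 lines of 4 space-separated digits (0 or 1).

After press 1 at (1,3):
0 0 0 1
1 0 1 1
1 0 0 1

After press 2 at (2,3):
0 0 0 1
1 0 1 0
1 0 1 0

After press 3 at (0,0):
1 1 0 1
0 0 1 0
1 0 1 0

After press 4 at (2,1):
1 1 0 1
0 1 1 0
0 1 0 0

Answer: 1 1 0 1
0 1 1 0
0 1 0 0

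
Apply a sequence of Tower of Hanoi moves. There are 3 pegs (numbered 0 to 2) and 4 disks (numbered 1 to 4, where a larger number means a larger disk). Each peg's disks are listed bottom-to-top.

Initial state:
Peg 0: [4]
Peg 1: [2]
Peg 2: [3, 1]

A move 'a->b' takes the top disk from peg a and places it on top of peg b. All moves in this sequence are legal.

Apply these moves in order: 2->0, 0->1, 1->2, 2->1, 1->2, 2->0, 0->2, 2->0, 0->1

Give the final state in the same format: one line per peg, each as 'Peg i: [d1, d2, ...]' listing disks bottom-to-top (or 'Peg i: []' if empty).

After move 1 (2->0):
Peg 0: [4, 1]
Peg 1: [2]
Peg 2: [3]

After move 2 (0->1):
Peg 0: [4]
Peg 1: [2, 1]
Peg 2: [3]

After move 3 (1->2):
Peg 0: [4]
Peg 1: [2]
Peg 2: [3, 1]

After move 4 (2->1):
Peg 0: [4]
Peg 1: [2, 1]
Peg 2: [3]

After move 5 (1->2):
Peg 0: [4]
Peg 1: [2]
Peg 2: [3, 1]

After move 6 (2->0):
Peg 0: [4, 1]
Peg 1: [2]
Peg 2: [3]

After move 7 (0->2):
Peg 0: [4]
Peg 1: [2]
Peg 2: [3, 1]

After move 8 (2->0):
Peg 0: [4, 1]
Peg 1: [2]
Peg 2: [3]

After move 9 (0->1):
Peg 0: [4]
Peg 1: [2, 1]
Peg 2: [3]

Answer: Peg 0: [4]
Peg 1: [2, 1]
Peg 2: [3]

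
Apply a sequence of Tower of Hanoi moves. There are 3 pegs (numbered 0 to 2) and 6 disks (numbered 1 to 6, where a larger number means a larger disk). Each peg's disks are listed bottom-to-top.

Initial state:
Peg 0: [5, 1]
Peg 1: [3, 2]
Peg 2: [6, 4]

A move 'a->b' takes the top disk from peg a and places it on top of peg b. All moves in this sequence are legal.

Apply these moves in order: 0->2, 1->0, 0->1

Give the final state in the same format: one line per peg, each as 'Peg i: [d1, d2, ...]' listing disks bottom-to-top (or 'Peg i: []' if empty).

After move 1 (0->2):
Peg 0: [5]
Peg 1: [3, 2]
Peg 2: [6, 4, 1]

After move 2 (1->0):
Peg 0: [5, 2]
Peg 1: [3]
Peg 2: [6, 4, 1]

After move 3 (0->1):
Peg 0: [5]
Peg 1: [3, 2]
Peg 2: [6, 4, 1]

Answer: Peg 0: [5]
Peg 1: [3, 2]
Peg 2: [6, 4, 1]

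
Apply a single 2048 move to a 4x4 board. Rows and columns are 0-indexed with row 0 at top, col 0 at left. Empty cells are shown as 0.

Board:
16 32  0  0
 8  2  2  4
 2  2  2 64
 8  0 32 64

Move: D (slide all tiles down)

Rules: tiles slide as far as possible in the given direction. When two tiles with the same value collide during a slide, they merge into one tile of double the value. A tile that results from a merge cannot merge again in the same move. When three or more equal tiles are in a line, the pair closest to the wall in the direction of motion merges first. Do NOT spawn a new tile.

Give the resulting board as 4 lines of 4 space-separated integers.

Answer:  16   0   0   0
  8   0   0   0
  2  32   4   4
  8   4  32 128

Derivation:
Slide down:
col 0: [16, 8, 2, 8] -> [16, 8, 2, 8]
col 1: [32, 2, 2, 0] -> [0, 0, 32, 4]
col 2: [0, 2, 2, 32] -> [0, 0, 4, 32]
col 3: [0, 4, 64, 64] -> [0, 0, 4, 128]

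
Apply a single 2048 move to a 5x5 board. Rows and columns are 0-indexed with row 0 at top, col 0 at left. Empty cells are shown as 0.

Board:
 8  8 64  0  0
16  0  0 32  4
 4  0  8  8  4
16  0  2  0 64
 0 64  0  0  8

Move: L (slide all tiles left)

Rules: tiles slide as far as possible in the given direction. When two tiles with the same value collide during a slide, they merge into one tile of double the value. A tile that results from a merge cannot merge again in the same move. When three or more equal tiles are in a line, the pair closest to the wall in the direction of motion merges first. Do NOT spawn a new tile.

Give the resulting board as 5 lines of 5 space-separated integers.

Answer: 16 64  0  0  0
16 32  4  0  0
 4 16  4  0  0
16  2 64  0  0
64  8  0  0  0

Derivation:
Slide left:
row 0: [8, 8, 64, 0, 0] -> [16, 64, 0, 0, 0]
row 1: [16, 0, 0, 32, 4] -> [16, 32, 4, 0, 0]
row 2: [4, 0, 8, 8, 4] -> [4, 16, 4, 0, 0]
row 3: [16, 0, 2, 0, 64] -> [16, 2, 64, 0, 0]
row 4: [0, 64, 0, 0, 8] -> [64, 8, 0, 0, 0]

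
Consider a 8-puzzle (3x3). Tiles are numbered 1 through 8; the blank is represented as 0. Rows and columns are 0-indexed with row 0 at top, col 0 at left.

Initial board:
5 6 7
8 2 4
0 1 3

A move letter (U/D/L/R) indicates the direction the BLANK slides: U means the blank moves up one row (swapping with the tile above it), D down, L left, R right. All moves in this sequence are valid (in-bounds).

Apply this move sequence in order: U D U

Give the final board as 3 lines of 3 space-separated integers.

Answer: 5 6 7
0 2 4
8 1 3

Derivation:
After move 1 (U):
5 6 7
0 2 4
8 1 3

After move 2 (D):
5 6 7
8 2 4
0 1 3

After move 3 (U):
5 6 7
0 2 4
8 1 3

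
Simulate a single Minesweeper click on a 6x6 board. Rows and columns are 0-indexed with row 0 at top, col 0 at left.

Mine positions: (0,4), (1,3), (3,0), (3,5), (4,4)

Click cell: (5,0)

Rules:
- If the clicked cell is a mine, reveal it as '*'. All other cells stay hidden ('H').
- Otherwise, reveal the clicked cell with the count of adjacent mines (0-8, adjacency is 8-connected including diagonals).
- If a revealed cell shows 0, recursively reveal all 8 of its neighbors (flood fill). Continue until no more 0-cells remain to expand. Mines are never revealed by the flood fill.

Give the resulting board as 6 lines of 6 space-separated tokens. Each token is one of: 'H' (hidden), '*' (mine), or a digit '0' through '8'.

H H H H H H
H H H H H H
H 1 1 1 H H
H 1 0 1 H H
1 1 0 1 H H
0 0 0 1 H H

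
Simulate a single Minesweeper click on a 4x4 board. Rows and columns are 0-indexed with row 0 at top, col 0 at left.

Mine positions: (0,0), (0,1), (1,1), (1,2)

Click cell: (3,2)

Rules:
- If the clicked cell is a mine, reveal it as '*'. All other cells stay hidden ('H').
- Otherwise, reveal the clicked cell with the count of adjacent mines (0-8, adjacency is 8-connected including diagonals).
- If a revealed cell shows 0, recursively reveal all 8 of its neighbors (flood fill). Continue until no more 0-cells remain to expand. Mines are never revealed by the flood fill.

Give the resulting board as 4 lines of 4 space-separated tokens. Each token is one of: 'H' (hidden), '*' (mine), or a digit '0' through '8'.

H H H H
H H H H
1 2 2 1
0 0 0 0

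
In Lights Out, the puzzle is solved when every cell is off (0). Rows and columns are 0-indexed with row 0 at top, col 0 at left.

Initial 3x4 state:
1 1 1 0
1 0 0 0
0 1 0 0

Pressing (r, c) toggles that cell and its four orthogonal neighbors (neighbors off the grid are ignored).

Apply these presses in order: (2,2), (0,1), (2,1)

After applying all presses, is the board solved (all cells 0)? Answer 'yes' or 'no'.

After press 1 at (2,2):
1 1 1 0
1 0 1 0
0 0 1 1

After press 2 at (0,1):
0 0 0 0
1 1 1 0
0 0 1 1

After press 3 at (2,1):
0 0 0 0
1 0 1 0
1 1 0 1

Lights still on: 5

Answer: no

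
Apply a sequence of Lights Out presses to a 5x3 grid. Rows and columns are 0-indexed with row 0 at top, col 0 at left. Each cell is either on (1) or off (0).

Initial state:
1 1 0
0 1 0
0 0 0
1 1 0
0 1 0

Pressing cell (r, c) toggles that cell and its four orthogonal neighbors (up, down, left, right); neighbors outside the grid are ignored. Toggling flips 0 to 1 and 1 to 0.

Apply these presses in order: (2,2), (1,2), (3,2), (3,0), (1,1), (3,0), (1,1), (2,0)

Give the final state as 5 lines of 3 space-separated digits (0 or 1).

After press 1 at (2,2):
1 1 0
0 1 1
0 1 1
1 1 1
0 1 0

After press 2 at (1,2):
1 1 1
0 0 0
0 1 0
1 1 1
0 1 0

After press 3 at (3,2):
1 1 1
0 0 0
0 1 1
1 0 0
0 1 1

After press 4 at (3,0):
1 1 1
0 0 0
1 1 1
0 1 0
1 1 1

After press 5 at (1,1):
1 0 1
1 1 1
1 0 1
0 1 0
1 1 1

After press 6 at (3,0):
1 0 1
1 1 1
0 0 1
1 0 0
0 1 1

After press 7 at (1,1):
1 1 1
0 0 0
0 1 1
1 0 0
0 1 1

After press 8 at (2,0):
1 1 1
1 0 0
1 0 1
0 0 0
0 1 1

Answer: 1 1 1
1 0 0
1 0 1
0 0 0
0 1 1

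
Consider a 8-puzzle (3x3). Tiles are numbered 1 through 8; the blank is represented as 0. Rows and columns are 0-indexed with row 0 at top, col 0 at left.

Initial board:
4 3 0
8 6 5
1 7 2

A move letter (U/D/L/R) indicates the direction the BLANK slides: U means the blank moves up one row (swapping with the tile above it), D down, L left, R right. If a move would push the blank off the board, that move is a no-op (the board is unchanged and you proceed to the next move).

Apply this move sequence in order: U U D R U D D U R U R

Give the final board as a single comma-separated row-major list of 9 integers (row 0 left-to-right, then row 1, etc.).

After move 1 (U):
4 3 0
8 6 5
1 7 2

After move 2 (U):
4 3 0
8 6 5
1 7 2

After move 3 (D):
4 3 5
8 6 0
1 7 2

After move 4 (R):
4 3 5
8 6 0
1 7 2

After move 5 (U):
4 3 0
8 6 5
1 7 2

After move 6 (D):
4 3 5
8 6 0
1 7 2

After move 7 (D):
4 3 5
8 6 2
1 7 0

After move 8 (U):
4 3 5
8 6 0
1 7 2

After move 9 (R):
4 3 5
8 6 0
1 7 2

After move 10 (U):
4 3 0
8 6 5
1 7 2

After move 11 (R):
4 3 0
8 6 5
1 7 2

Answer: 4, 3, 0, 8, 6, 5, 1, 7, 2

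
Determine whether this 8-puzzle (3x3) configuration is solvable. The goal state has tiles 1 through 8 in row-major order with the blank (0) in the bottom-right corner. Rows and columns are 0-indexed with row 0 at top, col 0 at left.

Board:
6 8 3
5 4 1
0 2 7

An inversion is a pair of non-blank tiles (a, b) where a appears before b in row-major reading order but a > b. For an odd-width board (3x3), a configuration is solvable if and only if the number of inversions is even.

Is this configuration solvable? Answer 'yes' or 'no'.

Answer: yes

Derivation:
Inversions (pairs i<j in row-major order where tile[i] > tile[j] > 0): 18
18 is even, so the puzzle is solvable.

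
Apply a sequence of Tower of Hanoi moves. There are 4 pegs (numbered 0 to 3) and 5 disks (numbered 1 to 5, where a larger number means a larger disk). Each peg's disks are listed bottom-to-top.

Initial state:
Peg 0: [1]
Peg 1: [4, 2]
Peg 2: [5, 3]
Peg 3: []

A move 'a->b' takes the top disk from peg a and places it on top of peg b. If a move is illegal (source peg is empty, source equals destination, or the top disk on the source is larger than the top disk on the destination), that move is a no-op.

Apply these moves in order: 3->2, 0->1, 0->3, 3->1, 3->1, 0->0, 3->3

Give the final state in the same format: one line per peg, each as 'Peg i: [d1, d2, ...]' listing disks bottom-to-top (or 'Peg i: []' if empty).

Answer: Peg 0: []
Peg 1: [4, 2, 1]
Peg 2: [5, 3]
Peg 3: []

Derivation:
After move 1 (3->2):
Peg 0: [1]
Peg 1: [4, 2]
Peg 2: [5, 3]
Peg 3: []

After move 2 (0->1):
Peg 0: []
Peg 1: [4, 2, 1]
Peg 2: [5, 3]
Peg 3: []

After move 3 (0->3):
Peg 0: []
Peg 1: [4, 2, 1]
Peg 2: [5, 3]
Peg 3: []

After move 4 (3->1):
Peg 0: []
Peg 1: [4, 2, 1]
Peg 2: [5, 3]
Peg 3: []

After move 5 (3->1):
Peg 0: []
Peg 1: [4, 2, 1]
Peg 2: [5, 3]
Peg 3: []

After move 6 (0->0):
Peg 0: []
Peg 1: [4, 2, 1]
Peg 2: [5, 3]
Peg 3: []

After move 7 (3->3):
Peg 0: []
Peg 1: [4, 2, 1]
Peg 2: [5, 3]
Peg 3: []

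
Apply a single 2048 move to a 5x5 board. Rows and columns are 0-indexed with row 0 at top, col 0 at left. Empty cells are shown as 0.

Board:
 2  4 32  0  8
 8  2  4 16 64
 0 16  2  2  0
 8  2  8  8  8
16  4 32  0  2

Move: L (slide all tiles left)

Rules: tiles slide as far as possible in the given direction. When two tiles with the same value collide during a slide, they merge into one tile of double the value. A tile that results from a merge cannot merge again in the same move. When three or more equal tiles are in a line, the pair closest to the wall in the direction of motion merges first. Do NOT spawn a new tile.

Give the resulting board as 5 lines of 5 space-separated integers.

Answer:  2  4 32  8  0
 8  2  4 16 64
16  4  0  0  0
 8  2 16  8  0
16  4 32  2  0

Derivation:
Slide left:
row 0: [2, 4, 32, 0, 8] -> [2, 4, 32, 8, 0]
row 1: [8, 2, 4, 16, 64] -> [8, 2, 4, 16, 64]
row 2: [0, 16, 2, 2, 0] -> [16, 4, 0, 0, 0]
row 3: [8, 2, 8, 8, 8] -> [8, 2, 16, 8, 0]
row 4: [16, 4, 32, 0, 2] -> [16, 4, 32, 2, 0]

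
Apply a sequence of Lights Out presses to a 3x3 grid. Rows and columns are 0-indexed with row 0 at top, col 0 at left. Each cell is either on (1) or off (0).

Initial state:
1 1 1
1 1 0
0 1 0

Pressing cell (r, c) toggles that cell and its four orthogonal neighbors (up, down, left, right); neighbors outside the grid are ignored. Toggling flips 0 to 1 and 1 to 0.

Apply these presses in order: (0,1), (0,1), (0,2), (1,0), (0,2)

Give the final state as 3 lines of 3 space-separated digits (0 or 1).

After press 1 at (0,1):
0 0 0
1 0 0
0 1 0

After press 2 at (0,1):
1 1 1
1 1 0
0 1 0

After press 3 at (0,2):
1 0 0
1 1 1
0 1 0

After press 4 at (1,0):
0 0 0
0 0 1
1 1 0

After press 5 at (0,2):
0 1 1
0 0 0
1 1 0

Answer: 0 1 1
0 0 0
1 1 0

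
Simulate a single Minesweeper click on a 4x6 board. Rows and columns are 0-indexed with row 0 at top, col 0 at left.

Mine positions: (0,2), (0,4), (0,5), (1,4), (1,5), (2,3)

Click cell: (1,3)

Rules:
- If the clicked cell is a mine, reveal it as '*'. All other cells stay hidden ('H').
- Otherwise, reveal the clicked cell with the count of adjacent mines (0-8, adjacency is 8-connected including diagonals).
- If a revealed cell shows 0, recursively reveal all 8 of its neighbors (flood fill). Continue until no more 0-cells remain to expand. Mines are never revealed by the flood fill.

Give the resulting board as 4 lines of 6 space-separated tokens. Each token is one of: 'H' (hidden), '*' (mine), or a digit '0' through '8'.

H H H H H H
H H H 4 H H
H H H H H H
H H H H H H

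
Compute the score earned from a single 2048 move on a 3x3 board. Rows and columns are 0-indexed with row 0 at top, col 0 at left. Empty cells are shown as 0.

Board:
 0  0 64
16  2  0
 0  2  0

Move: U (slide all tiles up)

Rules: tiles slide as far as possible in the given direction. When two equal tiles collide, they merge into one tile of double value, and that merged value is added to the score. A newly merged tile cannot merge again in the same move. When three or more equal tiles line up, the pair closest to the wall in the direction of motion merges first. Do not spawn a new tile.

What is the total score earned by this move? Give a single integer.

Slide up:
col 0: [0, 16, 0] -> [16, 0, 0]  score +0 (running 0)
col 1: [0, 2, 2] -> [4, 0, 0]  score +4 (running 4)
col 2: [64, 0, 0] -> [64, 0, 0]  score +0 (running 4)
Board after move:
16  4 64
 0  0  0
 0  0  0

Answer: 4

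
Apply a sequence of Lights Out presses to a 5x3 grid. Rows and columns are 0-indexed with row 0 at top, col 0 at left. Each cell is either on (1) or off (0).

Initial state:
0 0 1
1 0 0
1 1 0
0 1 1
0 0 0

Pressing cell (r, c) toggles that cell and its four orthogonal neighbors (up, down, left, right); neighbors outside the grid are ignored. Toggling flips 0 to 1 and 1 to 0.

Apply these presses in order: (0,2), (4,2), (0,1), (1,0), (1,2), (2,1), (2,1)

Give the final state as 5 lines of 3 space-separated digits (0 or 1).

After press 1 at (0,2):
0 1 0
1 0 1
1 1 0
0 1 1
0 0 0

After press 2 at (4,2):
0 1 0
1 0 1
1 1 0
0 1 0
0 1 1

After press 3 at (0,1):
1 0 1
1 1 1
1 1 0
0 1 0
0 1 1

After press 4 at (1,0):
0 0 1
0 0 1
0 1 0
0 1 0
0 1 1

After press 5 at (1,2):
0 0 0
0 1 0
0 1 1
0 1 0
0 1 1

After press 6 at (2,1):
0 0 0
0 0 0
1 0 0
0 0 0
0 1 1

After press 7 at (2,1):
0 0 0
0 1 0
0 1 1
0 1 0
0 1 1

Answer: 0 0 0
0 1 0
0 1 1
0 1 0
0 1 1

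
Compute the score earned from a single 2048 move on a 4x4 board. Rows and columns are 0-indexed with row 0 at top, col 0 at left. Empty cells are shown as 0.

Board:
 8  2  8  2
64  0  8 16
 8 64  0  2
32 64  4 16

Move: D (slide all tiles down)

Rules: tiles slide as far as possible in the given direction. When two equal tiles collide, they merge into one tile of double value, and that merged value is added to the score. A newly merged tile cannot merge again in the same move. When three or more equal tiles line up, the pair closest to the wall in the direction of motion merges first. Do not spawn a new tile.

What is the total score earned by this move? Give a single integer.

Answer: 144

Derivation:
Slide down:
col 0: [8, 64, 8, 32] -> [8, 64, 8, 32]  score +0 (running 0)
col 1: [2, 0, 64, 64] -> [0, 0, 2, 128]  score +128 (running 128)
col 2: [8, 8, 0, 4] -> [0, 0, 16, 4]  score +16 (running 144)
col 3: [2, 16, 2, 16] -> [2, 16, 2, 16]  score +0 (running 144)
Board after move:
  8   0   0   2
 64   0   0  16
  8   2  16   2
 32 128   4  16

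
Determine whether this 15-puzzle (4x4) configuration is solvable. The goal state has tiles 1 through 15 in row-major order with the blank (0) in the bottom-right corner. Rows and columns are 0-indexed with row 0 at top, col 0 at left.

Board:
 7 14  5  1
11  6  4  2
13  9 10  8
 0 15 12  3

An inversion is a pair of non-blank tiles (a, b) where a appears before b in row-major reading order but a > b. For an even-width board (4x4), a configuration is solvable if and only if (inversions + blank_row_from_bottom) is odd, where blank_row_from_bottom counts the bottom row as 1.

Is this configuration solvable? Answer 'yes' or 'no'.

Inversions: 47
Blank is in row 3 (0-indexed from top), which is row 1 counting from the bottom (bottom = 1).
47 + 1 = 48, which is even, so the puzzle is not solvable.

Answer: no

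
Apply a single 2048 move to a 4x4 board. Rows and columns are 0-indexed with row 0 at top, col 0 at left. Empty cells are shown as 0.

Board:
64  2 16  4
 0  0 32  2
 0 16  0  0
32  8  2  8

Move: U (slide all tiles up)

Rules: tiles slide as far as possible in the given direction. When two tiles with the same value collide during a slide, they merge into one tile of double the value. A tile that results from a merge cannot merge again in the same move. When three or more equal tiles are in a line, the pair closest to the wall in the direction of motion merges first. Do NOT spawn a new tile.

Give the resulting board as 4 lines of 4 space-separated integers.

Answer: 64  2 16  4
32 16 32  2
 0  8  2  8
 0  0  0  0

Derivation:
Slide up:
col 0: [64, 0, 0, 32] -> [64, 32, 0, 0]
col 1: [2, 0, 16, 8] -> [2, 16, 8, 0]
col 2: [16, 32, 0, 2] -> [16, 32, 2, 0]
col 3: [4, 2, 0, 8] -> [4, 2, 8, 0]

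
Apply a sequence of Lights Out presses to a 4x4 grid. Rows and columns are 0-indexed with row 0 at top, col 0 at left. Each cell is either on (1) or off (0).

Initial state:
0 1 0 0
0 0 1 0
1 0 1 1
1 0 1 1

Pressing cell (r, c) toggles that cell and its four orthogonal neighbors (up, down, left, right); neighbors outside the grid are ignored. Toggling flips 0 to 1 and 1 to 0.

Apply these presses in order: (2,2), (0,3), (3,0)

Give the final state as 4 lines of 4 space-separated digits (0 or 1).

Answer: 0 1 1 1
0 0 0 1
0 1 0 0
0 1 0 1

Derivation:
After press 1 at (2,2):
0 1 0 0
0 0 0 0
1 1 0 0
1 0 0 1

After press 2 at (0,3):
0 1 1 1
0 0 0 1
1 1 0 0
1 0 0 1

After press 3 at (3,0):
0 1 1 1
0 0 0 1
0 1 0 0
0 1 0 1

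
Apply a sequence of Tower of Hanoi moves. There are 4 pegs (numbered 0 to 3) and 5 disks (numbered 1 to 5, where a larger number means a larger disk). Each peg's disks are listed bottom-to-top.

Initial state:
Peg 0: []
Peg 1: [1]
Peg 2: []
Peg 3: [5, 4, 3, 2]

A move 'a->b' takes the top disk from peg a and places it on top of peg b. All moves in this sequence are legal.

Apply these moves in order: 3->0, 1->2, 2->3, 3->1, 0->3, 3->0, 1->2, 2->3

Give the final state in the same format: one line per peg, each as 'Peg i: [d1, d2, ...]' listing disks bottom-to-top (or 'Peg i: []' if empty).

Answer: Peg 0: [2]
Peg 1: []
Peg 2: []
Peg 3: [5, 4, 3, 1]

Derivation:
After move 1 (3->0):
Peg 0: [2]
Peg 1: [1]
Peg 2: []
Peg 3: [5, 4, 3]

After move 2 (1->2):
Peg 0: [2]
Peg 1: []
Peg 2: [1]
Peg 3: [5, 4, 3]

After move 3 (2->3):
Peg 0: [2]
Peg 1: []
Peg 2: []
Peg 3: [5, 4, 3, 1]

After move 4 (3->1):
Peg 0: [2]
Peg 1: [1]
Peg 2: []
Peg 3: [5, 4, 3]

After move 5 (0->3):
Peg 0: []
Peg 1: [1]
Peg 2: []
Peg 3: [5, 4, 3, 2]

After move 6 (3->0):
Peg 0: [2]
Peg 1: [1]
Peg 2: []
Peg 3: [5, 4, 3]

After move 7 (1->2):
Peg 0: [2]
Peg 1: []
Peg 2: [1]
Peg 3: [5, 4, 3]

After move 8 (2->3):
Peg 0: [2]
Peg 1: []
Peg 2: []
Peg 3: [5, 4, 3, 1]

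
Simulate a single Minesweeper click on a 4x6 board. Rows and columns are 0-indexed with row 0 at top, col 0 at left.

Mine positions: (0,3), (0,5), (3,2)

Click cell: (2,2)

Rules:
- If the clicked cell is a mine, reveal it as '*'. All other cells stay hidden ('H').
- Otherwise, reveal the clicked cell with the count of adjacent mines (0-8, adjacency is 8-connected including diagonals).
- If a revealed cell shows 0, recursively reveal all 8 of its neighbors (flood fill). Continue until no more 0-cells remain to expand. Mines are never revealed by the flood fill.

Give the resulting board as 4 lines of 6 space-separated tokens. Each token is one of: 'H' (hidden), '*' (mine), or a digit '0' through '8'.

H H H H H H
H H H H H H
H H 1 H H H
H H H H H H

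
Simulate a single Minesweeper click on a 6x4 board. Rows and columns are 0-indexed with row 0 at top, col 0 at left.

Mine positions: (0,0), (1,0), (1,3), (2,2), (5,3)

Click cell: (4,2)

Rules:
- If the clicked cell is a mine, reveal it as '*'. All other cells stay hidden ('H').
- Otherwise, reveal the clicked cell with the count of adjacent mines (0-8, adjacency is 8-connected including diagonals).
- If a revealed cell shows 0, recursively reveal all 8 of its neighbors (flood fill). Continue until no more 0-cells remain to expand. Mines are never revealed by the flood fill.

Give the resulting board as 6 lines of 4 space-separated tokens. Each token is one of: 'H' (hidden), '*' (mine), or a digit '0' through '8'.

H H H H
H H H H
H H H H
H H H H
H H 1 H
H H H H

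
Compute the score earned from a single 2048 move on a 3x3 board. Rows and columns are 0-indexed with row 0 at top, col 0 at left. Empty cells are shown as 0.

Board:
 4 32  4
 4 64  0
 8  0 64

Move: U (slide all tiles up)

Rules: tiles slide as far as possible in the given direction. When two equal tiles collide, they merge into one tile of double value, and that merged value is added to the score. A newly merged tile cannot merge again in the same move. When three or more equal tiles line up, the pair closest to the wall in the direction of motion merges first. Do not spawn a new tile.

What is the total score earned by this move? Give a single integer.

Slide up:
col 0: [4, 4, 8] -> [8, 8, 0]  score +8 (running 8)
col 1: [32, 64, 0] -> [32, 64, 0]  score +0 (running 8)
col 2: [4, 0, 64] -> [4, 64, 0]  score +0 (running 8)
Board after move:
 8 32  4
 8 64 64
 0  0  0

Answer: 8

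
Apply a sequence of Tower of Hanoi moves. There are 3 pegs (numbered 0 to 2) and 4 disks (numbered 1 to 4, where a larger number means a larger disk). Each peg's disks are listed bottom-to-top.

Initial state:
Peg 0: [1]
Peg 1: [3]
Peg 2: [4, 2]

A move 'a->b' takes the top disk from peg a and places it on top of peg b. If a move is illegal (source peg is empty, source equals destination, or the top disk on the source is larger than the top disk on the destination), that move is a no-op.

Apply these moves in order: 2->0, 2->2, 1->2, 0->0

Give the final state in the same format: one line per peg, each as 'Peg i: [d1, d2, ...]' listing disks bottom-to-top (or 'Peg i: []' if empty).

After move 1 (2->0):
Peg 0: [1]
Peg 1: [3]
Peg 2: [4, 2]

After move 2 (2->2):
Peg 0: [1]
Peg 1: [3]
Peg 2: [4, 2]

After move 3 (1->2):
Peg 0: [1]
Peg 1: [3]
Peg 2: [4, 2]

After move 4 (0->0):
Peg 0: [1]
Peg 1: [3]
Peg 2: [4, 2]

Answer: Peg 0: [1]
Peg 1: [3]
Peg 2: [4, 2]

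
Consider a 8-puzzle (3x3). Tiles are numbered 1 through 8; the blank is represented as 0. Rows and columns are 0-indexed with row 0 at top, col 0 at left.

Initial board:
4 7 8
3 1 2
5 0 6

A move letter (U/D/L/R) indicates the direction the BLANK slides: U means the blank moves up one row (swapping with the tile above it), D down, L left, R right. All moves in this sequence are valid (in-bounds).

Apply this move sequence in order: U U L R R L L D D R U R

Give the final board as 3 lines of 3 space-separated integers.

Answer: 3 4 8
5 2 0
1 7 6

Derivation:
After move 1 (U):
4 7 8
3 0 2
5 1 6

After move 2 (U):
4 0 8
3 7 2
5 1 6

After move 3 (L):
0 4 8
3 7 2
5 1 6

After move 4 (R):
4 0 8
3 7 2
5 1 6

After move 5 (R):
4 8 0
3 7 2
5 1 6

After move 6 (L):
4 0 8
3 7 2
5 1 6

After move 7 (L):
0 4 8
3 7 2
5 1 6

After move 8 (D):
3 4 8
0 7 2
5 1 6

After move 9 (D):
3 4 8
5 7 2
0 1 6

After move 10 (R):
3 4 8
5 7 2
1 0 6

After move 11 (U):
3 4 8
5 0 2
1 7 6

After move 12 (R):
3 4 8
5 2 0
1 7 6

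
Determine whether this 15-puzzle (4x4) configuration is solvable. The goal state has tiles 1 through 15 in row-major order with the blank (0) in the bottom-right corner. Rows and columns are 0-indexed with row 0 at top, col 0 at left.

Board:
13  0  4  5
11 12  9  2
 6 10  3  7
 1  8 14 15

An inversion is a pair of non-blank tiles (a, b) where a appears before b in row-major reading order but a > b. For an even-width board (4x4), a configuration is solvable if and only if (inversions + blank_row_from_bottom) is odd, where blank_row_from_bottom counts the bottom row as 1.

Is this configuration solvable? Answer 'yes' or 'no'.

Answer: yes

Derivation:
Inversions: 49
Blank is in row 0 (0-indexed from top), which is row 4 counting from the bottom (bottom = 1).
49 + 4 = 53, which is odd, so the puzzle is solvable.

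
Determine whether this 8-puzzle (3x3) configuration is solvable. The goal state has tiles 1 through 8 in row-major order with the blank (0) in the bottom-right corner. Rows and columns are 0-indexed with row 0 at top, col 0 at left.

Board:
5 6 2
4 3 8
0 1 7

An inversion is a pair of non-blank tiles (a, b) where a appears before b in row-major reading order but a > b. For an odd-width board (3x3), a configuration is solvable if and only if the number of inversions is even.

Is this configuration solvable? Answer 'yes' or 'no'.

Answer: yes

Derivation:
Inversions (pairs i<j in row-major order where tile[i] > tile[j] > 0): 14
14 is even, so the puzzle is solvable.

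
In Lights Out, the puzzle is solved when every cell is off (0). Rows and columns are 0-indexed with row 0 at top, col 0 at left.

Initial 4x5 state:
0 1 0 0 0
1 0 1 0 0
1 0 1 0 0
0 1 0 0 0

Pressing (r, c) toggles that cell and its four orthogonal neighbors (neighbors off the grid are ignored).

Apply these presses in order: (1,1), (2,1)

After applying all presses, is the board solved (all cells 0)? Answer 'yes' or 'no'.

After press 1 at (1,1):
0 0 0 0 0
0 1 0 0 0
1 1 1 0 0
0 1 0 0 0

After press 2 at (2,1):
0 0 0 0 0
0 0 0 0 0
0 0 0 0 0
0 0 0 0 0

Lights still on: 0

Answer: yes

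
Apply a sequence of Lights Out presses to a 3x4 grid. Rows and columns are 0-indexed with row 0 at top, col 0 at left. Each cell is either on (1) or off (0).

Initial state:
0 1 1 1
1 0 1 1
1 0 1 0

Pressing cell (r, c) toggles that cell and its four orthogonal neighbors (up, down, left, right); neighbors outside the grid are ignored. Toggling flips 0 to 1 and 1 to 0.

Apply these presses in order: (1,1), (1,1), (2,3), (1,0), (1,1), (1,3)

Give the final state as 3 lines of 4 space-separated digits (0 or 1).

Answer: 1 0 1 0
1 0 1 1
0 1 0 0

Derivation:
After press 1 at (1,1):
0 0 1 1
0 1 0 1
1 1 1 0

After press 2 at (1,1):
0 1 1 1
1 0 1 1
1 0 1 0

After press 3 at (2,3):
0 1 1 1
1 0 1 0
1 0 0 1

After press 4 at (1,0):
1 1 1 1
0 1 1 0
0 0 0 1

After press 5 at (1,1):
1 0 1 1
1 0 0 0
0 1 0 1

After press 6 at (1,3):
1 0 1 0
1 0 1 1
0 1 0 0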